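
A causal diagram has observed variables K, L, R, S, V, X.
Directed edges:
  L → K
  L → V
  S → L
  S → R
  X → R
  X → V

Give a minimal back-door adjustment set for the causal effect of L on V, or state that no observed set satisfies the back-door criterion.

L→V: minimal back-door set ∅.

desc(L)\{L}={K,V}; candidates ⊆ {R,S,X}.
∅: L⊥V given ∅ in G with L→· removed — back-door holds.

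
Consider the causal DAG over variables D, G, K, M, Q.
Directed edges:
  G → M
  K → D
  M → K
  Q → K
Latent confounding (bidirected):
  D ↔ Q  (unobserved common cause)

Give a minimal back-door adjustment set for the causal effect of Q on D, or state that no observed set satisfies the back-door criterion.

desc(Q)\{Q}={D,K}; candidates ⊆ {G,M}.
Q↔D: latent back-door arc(s) into Q.
size 0: {}; under {} Q still reaches {D} ∋ D.
size 1: {G}, {M}; under {G} Q still reaches {D} ∋ D.
size 2: {G,M}; under {G,M} Q still reaches {D} ∋ D.
Q↔D cannot be blocked by any observed set — no back-door set.

Q→D: no observed back-door set.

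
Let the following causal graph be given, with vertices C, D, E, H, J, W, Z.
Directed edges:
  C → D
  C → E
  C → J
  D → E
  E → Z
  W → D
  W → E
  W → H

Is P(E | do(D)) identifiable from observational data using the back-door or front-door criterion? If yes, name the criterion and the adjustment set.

desc(D)\{D}={E,Z}; candidates ⊆ {C,H,J,W}.
size 0: {}; under {} D still reaches {C,E,H,J,W,Z} ∋ E.
size 1: {C}, {H}, {J} …(+1); under {C} D still reaches {E,H,W,Z} ∋ E.
{C,W}: D⊥E given {C,W} in G with D→· removed — back-door holds.
P(E|do(D)) = Σ_{C,W} P(E|D,C,W)·P(C,W).

P(E|do(D)): backdoor, adjust for {C, W}.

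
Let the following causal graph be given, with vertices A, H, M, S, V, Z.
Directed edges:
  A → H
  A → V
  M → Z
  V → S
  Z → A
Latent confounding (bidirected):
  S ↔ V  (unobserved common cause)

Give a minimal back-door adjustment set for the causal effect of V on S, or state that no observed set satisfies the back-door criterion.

desc(V)\{V}={S}; candidates ⊆ {A,H,M,Z}.
V↔S: latent back-door arc(s) into V.
size 0: {}; under {} V still reaches {A,H,M,S,Z} ∋ S.
size 1: {A}, {H}, {M} …(+1); under {A} V still reaches {S} ∋ S.
size 2: {A,H}, {A,M}, {A,Z} …(+3); under {A,H} V still reaches {S} ∋ S.
V↔S cannot be blocked by any observed set — no back-door set.

V→S: no observed back-door set.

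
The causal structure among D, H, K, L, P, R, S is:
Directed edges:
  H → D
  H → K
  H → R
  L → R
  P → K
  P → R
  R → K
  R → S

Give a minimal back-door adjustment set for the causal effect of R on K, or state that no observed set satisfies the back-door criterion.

R→K: minimal back-door set {H, P}.

desc(R)\{R}={K,S}; candidates ⊆ {D,H,L,P}.
size 0: {}; under {} R still reaches {D,H,K,L,P} ∋ K.
size 1: {D}, {H}, {L} …(+1); under {D} R still reaches {H,K,L,P} ∋ K.
{H,P}: R⊥K given {H,P} in G with R→· removed — back-door holds.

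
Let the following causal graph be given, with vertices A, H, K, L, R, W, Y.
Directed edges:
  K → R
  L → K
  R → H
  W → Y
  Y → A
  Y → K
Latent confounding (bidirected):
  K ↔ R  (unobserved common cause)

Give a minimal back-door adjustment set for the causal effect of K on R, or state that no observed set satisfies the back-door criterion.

desc(K)\{K}={H,R}; candidates ⊆ {A,L,W,Y}.
K↔R: latent back-door arc(s) into K.
size 0: {}; under {} K still reaches {A,H,L,R,W,Y} ∋ R.
size 1: {A}, {L}, {W} …(+1); under {A} K still reaches {H,L,R,W,Y} ∋ R.
size 2: {A,L}, {A,W}, {A,Y} …(+3); under {A,L} K still reaches {H,R,W,Y} ∋ R.
K↔R cannot be blocked by any observed set — no back-door set.

K→R: no observed back-door set.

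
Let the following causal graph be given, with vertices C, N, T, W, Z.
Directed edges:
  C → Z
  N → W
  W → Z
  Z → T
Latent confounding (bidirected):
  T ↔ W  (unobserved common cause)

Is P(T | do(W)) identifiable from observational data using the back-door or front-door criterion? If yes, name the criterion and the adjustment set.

P(T|do(W)): frontdoor, adjust for {Z}.

desc(W)\{W}={T,Z}; candidates ⊆ {C,N}.
W↔T: latent back-door arc(s) into W.
size 0: {}; under {} W still reaches {N,T} ∋ T.
size 1: {C}, {N}; under {C} W still reaches {N,T} ∋ T.
size 2: {C,N}; under {C,N} W still reaches {T} ∋ T.
W↔T cannot be blocked by any observed set — no back-door set.
{Z}: (i) intercepts every directed W→T path; (ii) no back-door W→{Z}; (iii) {W} blocks every back-door {Z}→T. Front-door holds.
P(T|do(W)) = Σ_{Z} P(Z|W) Σ_{W'} P(T|Z,W')P(W').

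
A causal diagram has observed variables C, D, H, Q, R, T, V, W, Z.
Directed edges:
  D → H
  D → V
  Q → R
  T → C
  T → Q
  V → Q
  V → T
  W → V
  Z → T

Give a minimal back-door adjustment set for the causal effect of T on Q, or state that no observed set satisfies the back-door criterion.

T→Q: minimal back-door set {V}.

desc(T)\{T}={C,Q,R}; candidates ⊆ {D,H,V,W,Z}.
size 0: {}; under {} T still reaches {D,H,Q,R,V,W,Z} ∋ Q.
{V}: T⊥Q given {V} in G with T→· removed — back-door holds.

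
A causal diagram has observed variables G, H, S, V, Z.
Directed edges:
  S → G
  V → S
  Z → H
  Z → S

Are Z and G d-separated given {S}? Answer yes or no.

Yes — Z ⊥ G | {S}.

Bayes-Ball from Z | {S} reaches {H,V}.
G ∉ reach(Z|{S}) ⇒ Z ⊥ G | {S}.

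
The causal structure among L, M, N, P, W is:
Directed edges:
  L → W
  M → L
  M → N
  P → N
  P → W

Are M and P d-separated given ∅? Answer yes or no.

Yes — M ⊥ P | ∅.

Bayes-Ball from M | ∅ reaches {L,N,W}.
P ∉ reach(M|∅) ⇒ M ⊥ P | ∅.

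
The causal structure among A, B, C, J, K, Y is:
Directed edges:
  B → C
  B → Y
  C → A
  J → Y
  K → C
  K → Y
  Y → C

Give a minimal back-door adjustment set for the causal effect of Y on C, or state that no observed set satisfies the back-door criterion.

Y→C: minimal back-door set {B, K}.

desc(Y)\{Y}={A,C}; candidates ⊆ {B,J,K}.
size 0: {}; under {} Y still reaches {A,B,C,J,K} ∋ C.
size 1: {B}, {J}, {K}; under {B} Y still reaches {A,C,J,K} ∋ C.
{B,K}: Y⊥C given {B,K} in G with Y→· removed — back-door holds.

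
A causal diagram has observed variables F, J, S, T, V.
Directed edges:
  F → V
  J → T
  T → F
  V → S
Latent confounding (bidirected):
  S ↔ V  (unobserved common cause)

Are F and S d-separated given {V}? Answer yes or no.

No — F and S are d-connected given {V}.

Bayes-Ball from F | {V} reaches {J,S,T}.
S ∈ reach(F|{V}) ⇒ F ⊥̸ S | {V}.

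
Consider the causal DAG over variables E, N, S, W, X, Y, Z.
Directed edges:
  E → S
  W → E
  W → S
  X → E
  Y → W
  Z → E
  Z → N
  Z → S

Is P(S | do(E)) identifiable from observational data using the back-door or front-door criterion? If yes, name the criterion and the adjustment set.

desc(E)\{E}={S}; candidates ⊆ {N,W,X,Y,Z}.
size 0: {}; under {} E still reaches {N,S,W,X,Y,Z} ∋ S.
size 1: {N}, {W}, {X} …(+2); under {N} E still reaches {S,W,X,Y,Z} ∋ S.
{W,Z}: E⊥S given {W,Z} in G with E→· removed — back-door holds.
P(S|do(E)) = Σ_{W,Z} P(S|E,W,Z)·P(W,Z).

P(S|do(E)): backdoor, adjust for {W, Z}.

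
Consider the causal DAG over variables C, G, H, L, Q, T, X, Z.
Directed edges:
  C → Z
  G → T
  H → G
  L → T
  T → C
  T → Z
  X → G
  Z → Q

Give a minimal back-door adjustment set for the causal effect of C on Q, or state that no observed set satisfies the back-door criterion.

C→Q: minimal back-door set {T}.

desc(C)\{C}={Q,Z}; candidates ⊆ {G,H,L,T,X}.
size 0: {}; under {} C still reaches {G,H,L,Q,T,X,Z} ∋ Q.
{T}: C⊥Q given {T} in G with C→· removed — back-door holds.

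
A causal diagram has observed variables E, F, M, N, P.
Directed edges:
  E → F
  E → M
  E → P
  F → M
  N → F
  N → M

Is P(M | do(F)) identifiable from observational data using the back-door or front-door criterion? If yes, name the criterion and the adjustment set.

P(M|do(F)): backdoor, adjust for {E, N}.

desc(F)\{F}={M}; candidates ⊆ {E,N,P}.
size 0: {}; under {} F still reaches {E,M,N,P} ∋ M.
size 1: {E}, {N}, {P}; under {E} F still reaches {M,N} ∋ M.
{E,N}: F⊥M given {E,N} in G with F→· removed — back-door holds.
P(M|do(F)) = Σ_{E,N} P(M|F,E,N)·P(E,N).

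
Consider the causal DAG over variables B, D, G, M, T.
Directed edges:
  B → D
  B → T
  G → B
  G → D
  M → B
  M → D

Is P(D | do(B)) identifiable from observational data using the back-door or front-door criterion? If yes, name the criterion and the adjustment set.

P(D|do(B)): backdoor, adjust for {G, M}.

desc(B)\{B}={D,T}; candidates ⊆ {G,M}.
size 0: {}; under {} B still reaches {D,G,M} ∋ D.
size 1: {G}, {M}; under {G} B still reaches {D,M} ∋ D.
{G,M}: B⊥D given {G,M} in G with B→· removed — back-door holds.
P(D|do(B)) = Σ_{G,M} P(D|B,G,M)·P(G,M).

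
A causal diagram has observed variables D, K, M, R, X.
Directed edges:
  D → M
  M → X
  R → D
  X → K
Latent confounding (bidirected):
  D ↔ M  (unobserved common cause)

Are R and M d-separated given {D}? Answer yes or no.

Bayes-Ball from R | {D} reaches {K,M,X}.
M ∈ reach(R|{D}) ⇒ R ⊥̸ M | {D}.

No — R and M are d-connected given {D}.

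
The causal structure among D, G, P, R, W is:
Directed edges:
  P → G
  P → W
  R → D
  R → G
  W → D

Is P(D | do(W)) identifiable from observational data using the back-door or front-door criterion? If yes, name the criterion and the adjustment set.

P(D|do(W)): backdoor, adjust for ∅.

desc(W)\{W}={D}; candidates ⊆ {G,P,R}.
∅: W⊥D given ∅ in G with W→· removed — back-door holds.
P(D|do(W)) = P(D|W) — no adjustment needed.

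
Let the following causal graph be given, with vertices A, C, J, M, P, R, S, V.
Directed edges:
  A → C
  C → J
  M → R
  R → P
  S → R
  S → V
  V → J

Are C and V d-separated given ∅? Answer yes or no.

Yes — C ⊥ V | ∅.

Bayes-Ball from C | ∅ reaches {A,J}.
V ∉ reach(C|∅) ⇒ C ⊥ V | ∅.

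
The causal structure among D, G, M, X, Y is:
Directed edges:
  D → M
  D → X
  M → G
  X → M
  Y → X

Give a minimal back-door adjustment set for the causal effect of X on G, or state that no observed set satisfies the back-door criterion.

desc(X)\{X}={G,M}; candidates ⊆ {D,Y}.
size 0: {}; under {} X still reaches {D,G,M,Y} ∋ G.
{D}: X⊥G given {D} in G with X→· removed — back-door holds.

X→G: minimal back-door set {D}.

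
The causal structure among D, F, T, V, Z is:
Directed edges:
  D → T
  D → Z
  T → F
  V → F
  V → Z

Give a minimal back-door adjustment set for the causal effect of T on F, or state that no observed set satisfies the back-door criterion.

desc(T)\{T}={F}; candidates ⊆ {D,V,Z}.
∅: T⊥F given ∅ in G with T→· removed — back-door holds.

T→F: minimal back-door set ∅.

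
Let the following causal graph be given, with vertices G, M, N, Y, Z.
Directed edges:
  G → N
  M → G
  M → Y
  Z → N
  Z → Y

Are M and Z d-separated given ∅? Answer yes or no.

Bayes-Ball from M | ∅ reaches {G,N,Y}.
Z ∉ reach(M|∅) ⇒ M ⊥ Z | ∅.

Yes — M ⊥ Z | ∅.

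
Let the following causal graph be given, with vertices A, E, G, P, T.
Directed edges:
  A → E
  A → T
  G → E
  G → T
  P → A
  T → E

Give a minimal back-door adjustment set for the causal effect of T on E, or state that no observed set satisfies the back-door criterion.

T→E: minimal back-door set {A, G}.

desc(T)\{T}={E}; candidates ⊆ {A,G,P}.
size 0: {}; under {} T still reaches {A,E,G,P} ∋ E.
size 1: {A}, {G}, {P}; under {A} T still reaches {E,G} ∋ E.
{A,G}: T⊥E given {A,G} in G with T→· removed — back-door holds.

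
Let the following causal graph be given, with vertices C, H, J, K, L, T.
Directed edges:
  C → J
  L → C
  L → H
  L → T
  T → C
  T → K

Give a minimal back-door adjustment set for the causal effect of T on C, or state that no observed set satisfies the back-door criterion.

T→C: minimal back-door set {L}.

desc(T)\{T}={C,J,K}; candidates ⊆ {H,L}.
size 0: {}; under {} T still reaches {C,H,J,L} ∋ C.
{L}: T⊥C given {L} in G with T→· removed — back-door holds.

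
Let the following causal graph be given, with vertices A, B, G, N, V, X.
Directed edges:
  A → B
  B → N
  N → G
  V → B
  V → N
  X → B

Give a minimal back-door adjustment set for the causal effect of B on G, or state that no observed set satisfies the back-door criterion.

B→G: minimal back-door set {V}.

desc(B)\{B}={G,N}; candidates ⊆ {A,V,X}.
size 0: {}; under {} B still reaches {A,G,N,V,X} ∋ G.
{V}: B⊥G given {V} in G with B→· removed — back-door holds.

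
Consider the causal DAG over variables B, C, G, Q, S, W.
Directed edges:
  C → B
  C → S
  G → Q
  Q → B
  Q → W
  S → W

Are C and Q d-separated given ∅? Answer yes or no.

Yes — C ⊥ Q | ∅.

Bayes-Ball from C | ∅ reaches {B,S,W}.
Q ∉ reach(C|∅) ⇒ C ⊥ Q | ∅.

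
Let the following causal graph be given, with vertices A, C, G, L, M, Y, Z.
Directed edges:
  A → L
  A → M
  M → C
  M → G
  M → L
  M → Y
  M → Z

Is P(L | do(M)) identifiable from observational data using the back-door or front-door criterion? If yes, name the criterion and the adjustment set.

P(L|do(M)): backdoor, adjust for {A}.

desc(M)\{M}={C,G,L,Y,Z}; candidates ⊆ {A}.
size 0: {}; under {} M still reaches {A,L} ∋ L.
{A}: M⊥L given {A} in G with M→· removed — back-door holds.
P(L|do(M)) = Σ_{A} P(L|M,A)·P(A).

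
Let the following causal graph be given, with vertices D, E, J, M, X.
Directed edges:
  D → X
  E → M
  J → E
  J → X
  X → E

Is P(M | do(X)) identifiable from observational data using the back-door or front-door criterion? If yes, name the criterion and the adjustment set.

P(M|do(X)): backdoor, adjust for {J}.

desc(X)\{X}={E,M}; candidates ⊆ {D,J}.
size 0: {}; under {} X still reaches {D,E,J,M} ∋ M.
{J}: X⊥M given {J} in G with X→· removed — back-door holds.
P(M|do(X)) = Σ_{J} P(M|X,J)·P(J).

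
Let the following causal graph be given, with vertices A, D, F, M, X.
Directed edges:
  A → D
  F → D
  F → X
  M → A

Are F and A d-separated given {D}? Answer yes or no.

No — F and A are d-connected given {D}.

Bayes-Ball from F | {D} reaches {A,M,X}.
A ∈ reach(F|{D}) ⇒ F ⊥̸ A | {D}.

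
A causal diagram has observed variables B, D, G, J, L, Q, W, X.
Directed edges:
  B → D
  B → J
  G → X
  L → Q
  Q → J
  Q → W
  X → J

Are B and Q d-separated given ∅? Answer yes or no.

Bayes-Ball from B | ∅ reaches {D,J}.
Q ∉ reach(B|∅) ⇒ B ⊥ Q | ∅.

Yes — B ⊥ Q | ∅.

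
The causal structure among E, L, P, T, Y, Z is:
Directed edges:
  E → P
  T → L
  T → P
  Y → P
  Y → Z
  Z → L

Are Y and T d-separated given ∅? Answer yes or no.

Yes — Y ⊥ T | ∅.

Bayes-Ball from Y | ∅ reaches {L,P,Z}.
T ∉ reach(Y|∅) ⇒ Y ⊥ T | ∅.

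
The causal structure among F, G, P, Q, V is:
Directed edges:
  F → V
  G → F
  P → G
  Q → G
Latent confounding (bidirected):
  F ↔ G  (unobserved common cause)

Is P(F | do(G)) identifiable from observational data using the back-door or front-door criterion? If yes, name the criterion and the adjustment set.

P(F|do(G)): not identifiable (no BD/FD set).

desc(G)\{G}={F,V}; candidates ⊆ {P,Q}.
G↔F: latent back-door arc(s) into G.
size 0: {}; under {} G still reaches {F,P,Q,V} ∋ F.
size 1: {P}, {Q}; under {P} G still reaches {F,Q,V} ∋ F.
size 2: {P,Q}; under {P,Q} G still reaches {F,V} ∋ F.
G↔F cannot be blocked by any observed set — no back-door set.
No mediator lies on a directed G→…→F path.
Neither criterion identifies P(F|do(G)) in this graph.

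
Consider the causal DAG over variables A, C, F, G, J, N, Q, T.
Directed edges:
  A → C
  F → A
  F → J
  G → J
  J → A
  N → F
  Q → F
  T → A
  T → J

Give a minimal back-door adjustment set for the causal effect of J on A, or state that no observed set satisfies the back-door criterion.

J→A: minimal back-door set {F, T}.

desc(J)\{J}={A,C}; candidates ⊆ {F,G,N,Q,T}.
size 0: {}; under {} J still reaches {A,C,F,G,N,Q,T} ∋ A.
size 1: {F}, {G}, {N} …(+2); under {F} J still reaches {A,C,G,T} ∋ A.
{F,T}: J⊥A given {F,T} in G with J→· removed — back-door holds.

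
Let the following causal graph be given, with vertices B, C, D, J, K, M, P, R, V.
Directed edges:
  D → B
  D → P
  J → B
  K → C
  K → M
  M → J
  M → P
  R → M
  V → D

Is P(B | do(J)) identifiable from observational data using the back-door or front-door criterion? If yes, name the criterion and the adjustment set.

desc(J)\{J}={B}; candidates ⊆ {C,D,K,M,P,R,V}.
∅: J⊥B given ∅ in G with J→· removed — back-door holds.
P(B|do(J)) = P(B|J) — no adjustment needed.

P(B|do(J)): backdoor, adjust for ∅.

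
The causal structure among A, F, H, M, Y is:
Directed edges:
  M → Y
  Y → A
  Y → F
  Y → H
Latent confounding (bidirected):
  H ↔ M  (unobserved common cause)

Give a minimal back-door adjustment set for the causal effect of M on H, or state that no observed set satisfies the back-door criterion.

M→H: no observed back-door set.

desc(M)\{M}={A,F,H,Y}; candidates ⊆ {—}.
M↔H: latent back-door arc(s) into M.
size 0: {}; under {} M still reaches {H} ∋ H.
M↔H cannot be blocked by any observed set — no back-door set.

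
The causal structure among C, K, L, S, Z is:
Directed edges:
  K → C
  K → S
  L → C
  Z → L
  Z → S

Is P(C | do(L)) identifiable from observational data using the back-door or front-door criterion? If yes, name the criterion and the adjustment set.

desc(L)\{L}={C}; candidates ⊆ {K,S,Z}.
∅: L⊥C given ∅ in G with L→· removed — back-door holds.
P(C|do(L)) = P(C|L) — no adjustment needed.

P(C|do(L)): backdoor, adjust for ∅.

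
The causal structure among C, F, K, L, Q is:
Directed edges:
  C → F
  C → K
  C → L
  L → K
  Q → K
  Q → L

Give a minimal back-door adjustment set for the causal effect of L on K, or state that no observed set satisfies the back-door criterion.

desc(L)\{L}={K}; candidates ⊆ {C,F,Q}.
size 0: {}; under {} L still reaches {C,F,K,Q} ∋ K.
size 1: {C}, {F}, {Q}; under {C} L still reaches {K,Q} ∋ K.
{C,Q}: L⊥K given {C,Q} in G with L→· removed — back-door holds.

L→K: minimal back-door set {C, Q}.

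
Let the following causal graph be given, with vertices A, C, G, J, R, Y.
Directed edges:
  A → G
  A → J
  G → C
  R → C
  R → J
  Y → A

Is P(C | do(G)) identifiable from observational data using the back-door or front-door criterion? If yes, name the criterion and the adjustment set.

desc(G)\{G}={C}; candidates ⊆ {A,J,R,Y}.
∅: G⊥C given ∅ in G with G→· removed — back-door holds.
P(C|do(G)) = P(C|G) — no adjustment needed.

P(C|do(G)): backdoor, adjust for ∅.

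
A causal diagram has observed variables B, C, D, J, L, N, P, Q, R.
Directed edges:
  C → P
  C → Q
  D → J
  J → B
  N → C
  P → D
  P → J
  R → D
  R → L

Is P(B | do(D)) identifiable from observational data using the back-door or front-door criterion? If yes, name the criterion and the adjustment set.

P(B|do(D)): backdoor, adjust for {P}.

desc(D)\{D}={B,J}; candidates ⊆ {C,L,N,P,Q,R}.
size 0: {}; under {} D still reaches {B,C,J,L,N,P,Q,R} ∋ B.
{P}: D⊥B given {P} in G with D→· removed — back-door holds.
P(B|do(D)) = Σ_{P} P(B|D,P)·P(P).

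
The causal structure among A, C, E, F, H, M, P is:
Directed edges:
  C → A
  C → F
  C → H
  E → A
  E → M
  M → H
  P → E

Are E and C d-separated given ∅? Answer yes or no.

Bayes-Ball from E | ∅ reaches {A,H,M,P}.
C ∉ reach(E|∅) ⇒ E ⊥ C | ∅.

Yes — E ⊥ C | ∅.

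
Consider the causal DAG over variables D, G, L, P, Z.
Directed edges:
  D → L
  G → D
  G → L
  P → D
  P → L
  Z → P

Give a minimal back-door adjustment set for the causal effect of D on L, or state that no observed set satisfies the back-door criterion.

D→L: minimal back-door set {G, P}.

desc(D)\{D}={L}; candidates ⊆ {G,P,Z}.
size 0: {}; under {} D still reaches {G,L,P,Z} ∋ L.
size 1: {G}, {P}, {Z}; under {G} D still reaches {L,P,Z} ∋ L.
{G,P}: D⊥L given {G,P} in G with D→· removed — back-door holds.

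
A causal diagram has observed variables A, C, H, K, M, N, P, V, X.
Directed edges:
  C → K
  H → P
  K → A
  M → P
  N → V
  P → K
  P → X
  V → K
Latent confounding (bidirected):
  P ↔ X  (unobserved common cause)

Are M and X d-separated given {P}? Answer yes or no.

No — M and X are d-connected given {P}.

Bayes-Ball from M | {P} reaches {H,X}.
X ∈ reach(M|{P}) ⇒ M ⊥̸ X | {P}.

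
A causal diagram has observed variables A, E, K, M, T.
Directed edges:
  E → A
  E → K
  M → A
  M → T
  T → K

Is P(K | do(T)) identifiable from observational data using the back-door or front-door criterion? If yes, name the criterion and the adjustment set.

P(K|do(T)): backdoor, adjust for ∅.

desc(T)\{T}={K}; candidates ⊆ {A,E,M}.
∅: T⊥K given ∅ in G with T→· removed — back-door holds.
P(K|do(T)) = P(K|T) — no adjustment needed.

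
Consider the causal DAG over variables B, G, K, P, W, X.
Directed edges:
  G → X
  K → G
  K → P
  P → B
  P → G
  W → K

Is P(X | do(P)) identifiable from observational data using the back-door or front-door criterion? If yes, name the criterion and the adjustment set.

P(X|do(P)): backdoor, adjust for {K}.

desc(P)\{P}={B,G,X}; candidates ⊆ {K,W}.
size 0: {}; under {} P still reaches {G,K,W,X} ∋ X.
{K}: P⊥X given {K} in G with P→· removed — back-door holds.
P(X|do(P)) = Σ_{K} P(X|P,K)·P(K).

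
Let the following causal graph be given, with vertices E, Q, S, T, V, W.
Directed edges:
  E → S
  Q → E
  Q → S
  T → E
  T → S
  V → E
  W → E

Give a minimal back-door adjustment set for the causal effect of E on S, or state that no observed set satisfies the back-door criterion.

E→S: minimal back-door set {Q, T}.

desc(E)\{E}={S}; candidates ⊆ {Q,T,V,W}.
size 0: {}; under {} E still reaches {Q,S,T,V,W} ∋ S.
size 1: {Q}, {T}, {V} …(+1); under {Q} E still reaches {S,T,V,W} ∋ S.
{Q,T}: E⊥S given {Q,T} in G with E→· removed — back-door holds.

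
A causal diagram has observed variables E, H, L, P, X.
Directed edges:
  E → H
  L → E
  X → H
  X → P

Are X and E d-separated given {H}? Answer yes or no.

Bayes-Ball from X | {H} reaches {E,L,P}.
E ∈ reach(X|{H}) ⇒ X ⊥̸ E | {H}.

No — X and E are d-connected given {H}.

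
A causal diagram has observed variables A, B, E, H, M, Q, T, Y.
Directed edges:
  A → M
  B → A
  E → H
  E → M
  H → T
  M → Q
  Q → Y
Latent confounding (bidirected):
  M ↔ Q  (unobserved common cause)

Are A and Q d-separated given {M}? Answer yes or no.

Bayes-Ball from A | {M} reaches {B,E,H,Q,T,Y}.
Q ∈ reach(A|{M}) ⇒ A ⊥̸ Q | {M}.

No — A and Q are d-connected given {M}.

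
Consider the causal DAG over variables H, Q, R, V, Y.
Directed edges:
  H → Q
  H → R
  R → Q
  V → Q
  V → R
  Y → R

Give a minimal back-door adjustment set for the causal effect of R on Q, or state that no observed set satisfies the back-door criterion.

desc(R)\{R}={Q}; candidates ⊆ {H,V,Y}.
size 0: {}; under {} R still reaches {H,Q,V,Y} ∋ Q.
size 1: {H}, {V}, {Y}; under {H} R still reaches {Q,V,Y} ∋ Q.
{H,V}: R⊥Q given {H,V} in G with R→· removed — back-door holds.

R→Q: minimal back-door set {H, V}.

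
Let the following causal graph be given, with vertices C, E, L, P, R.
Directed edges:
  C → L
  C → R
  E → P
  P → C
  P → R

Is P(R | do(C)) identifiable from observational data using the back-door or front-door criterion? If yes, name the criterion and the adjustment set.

P(R|do(C)): backdoor, adjust for {P}.

desc(C)\{C}={L,R}; candidates ⊆ {E,P}.
size 0: {}; under {} C still reaches {E,P,R} ∋ R.
{P}: C⊥R given {P} in G with C→· removed — back-door holds.
P(R|do(C)) = Σ_{P} P(R|C,P)·P(P).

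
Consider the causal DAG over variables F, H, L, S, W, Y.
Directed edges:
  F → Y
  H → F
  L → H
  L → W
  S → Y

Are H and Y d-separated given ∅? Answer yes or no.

No — H and Y are d-connected given ∅.

Bayes-Ball from H | ∅ reaches {F,L,W,Y}.
Y ∈ reach(H|∅) ⇒ H ⊥̸ Y | ∅.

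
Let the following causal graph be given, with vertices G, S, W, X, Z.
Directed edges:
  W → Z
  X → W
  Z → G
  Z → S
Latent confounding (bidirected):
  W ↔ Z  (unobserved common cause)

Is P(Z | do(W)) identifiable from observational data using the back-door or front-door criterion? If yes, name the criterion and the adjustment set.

P(Z|do(W)): not identifiable (no BD/FD set).

desc(W)\{W}={G,S,Z}; candidates ⊆ {X}.
W↔Z: latent back-door arc(s) into W.
size 0: {}; under {} W still reaches {G,S,X,Z} ∋ Z.
size 1: {X}; under {X} W still reaches {G,S,Z} ∋ Z.
W↔Z cannot be blocked by any observed set — no back-door set.
No mediator lies on a directed W→…→Z path.
Neither criterion identifies P(Z|do(W)) in this graph.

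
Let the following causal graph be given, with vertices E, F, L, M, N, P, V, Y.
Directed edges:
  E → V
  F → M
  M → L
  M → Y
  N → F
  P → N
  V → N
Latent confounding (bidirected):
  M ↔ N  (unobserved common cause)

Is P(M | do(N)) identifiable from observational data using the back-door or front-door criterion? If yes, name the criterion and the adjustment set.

desc(N)\{N}={F,L,M,Y}; candidates ⊆ {E,P,V}.
N↔M: latent back-door arc(s) into N.
size 0: {}; under {} N still reaches {E,L,M,P,V,Y} ∋ M.
size 1: {E}, {P}, {V}; under {E} N still reaches {L,M,P,V,Y} ∋ M.
size 2: {E,P}, {E,V}, {P,V}; under {E,P} N still reaches {L,M,V,Y} ∋ M.
N↔M cannot be blocked by any observed set — no back-door set.
{F}: (i) intercepts every directed N→M path; (ii) no back-door N→{F}; (iii) {N} blocks every back-door {F}→M. Front-door holds.
P(M|do(N)) = Σ_{F} P(F|N) Σ_{N'} P(M|F,N')P(N').

P(M|do(N)): frontdoor, adjust for {F}.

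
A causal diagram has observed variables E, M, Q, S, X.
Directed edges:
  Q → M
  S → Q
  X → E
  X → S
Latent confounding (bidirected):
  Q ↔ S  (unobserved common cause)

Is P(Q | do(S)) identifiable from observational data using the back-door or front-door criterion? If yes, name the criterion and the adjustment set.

P(Q|do(S)): not identifiable (no BD/FD set).

desc(S)\{S}={M,Q}; candidates ⊆ {E,X}.
S↔Q: latent back-door arc(s) into S.
size 0: {}; under {} S still reaches {E,M,Q,X} ∋ Q.
size 1: {E}, {X}; under {E} S still reaches {M,Q,X} ∋ Q.
size 2: {E,X}; under {E,X} S still reaches {M,Q} ∋ Q.
S↔Q cannot be blocked by any observed set — no back-door set.
No mediator lies on a directed S→…→Q path.
Neither criterion identifies P(Q|do(S)) in this graph.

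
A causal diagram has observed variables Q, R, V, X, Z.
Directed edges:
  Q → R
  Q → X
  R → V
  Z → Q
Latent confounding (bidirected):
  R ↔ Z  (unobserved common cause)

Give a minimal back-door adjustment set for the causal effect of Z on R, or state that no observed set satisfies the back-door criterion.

desc(Z)\{Z}={Q,R,V,X}; candidates ⊆ {—}.
Z↔R: latent back-door arc(s) into Z.
size 0: {}; under {} Z still reaches {R,V} ∋ R.
Z↔R cannot be blocked by any observed set — no back-door set.

Z→R: no observed back-door set.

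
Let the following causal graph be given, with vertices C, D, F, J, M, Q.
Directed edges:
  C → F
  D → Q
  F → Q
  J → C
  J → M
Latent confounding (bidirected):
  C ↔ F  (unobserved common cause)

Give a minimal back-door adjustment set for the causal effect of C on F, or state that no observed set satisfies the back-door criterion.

C→F: no observed back-door set.

desc(C)\{C}={F,Q}; candidates ⊆ {D,J,M}.
C↔F: latent back-door arc(s) into C.
size 0: {}; under {} C still reaches {F,J,M,Q} ∋ F.
size 1: {D}, {J}, {M}; under {D} C still reaches {F,J,M,Q} ∋ F.
size 2: {D,J}, {D,M}, {J,M}; under {D,J} C still reaches {F,Q} ∋ F.
C↔F cannot be blocked by any observed set — no back-door set.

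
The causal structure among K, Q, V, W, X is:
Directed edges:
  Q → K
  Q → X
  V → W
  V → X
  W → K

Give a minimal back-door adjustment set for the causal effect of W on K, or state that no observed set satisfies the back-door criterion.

W→K: minimal back-door set ∅.

desc(W)\{W}={K}; candidates ⊆ {Q,V,X}.
∅: W⊥K given ∅ in G with W→· removed — back-door holds.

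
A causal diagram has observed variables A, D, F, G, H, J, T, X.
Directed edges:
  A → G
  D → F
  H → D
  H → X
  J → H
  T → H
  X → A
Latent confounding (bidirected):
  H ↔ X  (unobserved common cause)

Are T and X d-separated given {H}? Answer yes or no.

No — T and X are d-connected given {H}.

Bayes-Ball from T | {H} reaches {A,G,J,X}.
X ∈ reach(T|{H}) ⇒ T ⊥̸ X | {H}.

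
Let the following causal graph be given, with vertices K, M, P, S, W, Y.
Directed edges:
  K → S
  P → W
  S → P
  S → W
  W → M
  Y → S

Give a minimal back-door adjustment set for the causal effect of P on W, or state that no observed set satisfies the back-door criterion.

desc(P)\{P}={M,W}; candidates ⊆ {K,S,Y}.
size 0: {}; under {} P still reaches {K,M,S,W,Y} ∋ W.
{S}: P⊥W given {S} in G with P→· removed — back-door holds.

P→W: minimal back-door set {S}.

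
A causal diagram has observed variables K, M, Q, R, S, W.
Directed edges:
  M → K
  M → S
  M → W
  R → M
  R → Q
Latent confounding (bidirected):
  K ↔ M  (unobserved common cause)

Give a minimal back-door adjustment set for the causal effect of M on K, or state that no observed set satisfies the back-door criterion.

M→K: no observed back-door set.

desc(M)\{M}={K,S,W}; candidates ⊆ {Q,R}.
M↔K: latent back-door arc(s) into M.
size 0: {}; under {} M still reaches {K,Q,R} ∋ K.
size 1: {Q}, {R}; under {Q} M still reaches {K,R} ∋ K.
size 2: {Q,R}; under {Q,R} M still reaches {K} ∋ K.
M↔K cannot be blocked by any observed set — no back-door set.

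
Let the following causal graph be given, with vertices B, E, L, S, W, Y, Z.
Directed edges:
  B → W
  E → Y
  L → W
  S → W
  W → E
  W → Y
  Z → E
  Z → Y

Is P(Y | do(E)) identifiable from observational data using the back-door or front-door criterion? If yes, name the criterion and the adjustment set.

P(Y|do(E)): backdoor, adjust for {W, Z}.

desc(E)\{E}={Y}; candidates ⊆ {B,L,S,W,Z}.
size 0: {}; under {} E still reaches {B,L,S,W,Y,Z} ∋ Y.
size 1: {B}, {L}, {S} …(+2); under {B} E still reaches {L,S,W,Y,Z} ∋ Y.
{W,Z}: E⊥Y given {W,Z} in G with E→· removed — back-door holds.
P(Y|do(E)) = Σ_{W,Z} P(Y|E,W,Z)·P(W,Z).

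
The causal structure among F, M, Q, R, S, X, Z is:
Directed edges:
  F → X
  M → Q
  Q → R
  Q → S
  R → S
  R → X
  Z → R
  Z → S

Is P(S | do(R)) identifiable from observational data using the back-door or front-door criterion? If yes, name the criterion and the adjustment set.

desc(R)\{R}={S,X}; candidates ⊆ {F,M,Q,Z}.
size 0: {}; under {} R still reaches {M,Q,S,Z} ∋ S.
size 1: {F}, {M}, {Q} …(+1); under {F} R still reaches {M,Q,S,Z} ∋ S.
{Q,Z}: R⊥S given {Q,Z} in G with R→· removed — back-door holds.
P(S|do(R)) = Σ_{Q,Z} P(S|R,Q,Z)·P(Q,Z).

P(S|do(R)): backdoor, adjust for {Q, Z}.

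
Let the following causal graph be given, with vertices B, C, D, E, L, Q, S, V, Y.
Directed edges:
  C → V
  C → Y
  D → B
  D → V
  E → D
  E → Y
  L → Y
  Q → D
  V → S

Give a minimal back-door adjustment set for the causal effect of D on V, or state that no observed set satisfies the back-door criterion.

D→V: minimal back-door set ∅.

desc(D)\{D}={B,S,V}; candidates ⊆ {C,E,L,Q,Y}.
∅: D⊥V given ∅ in G with D→· removed — back-door holds.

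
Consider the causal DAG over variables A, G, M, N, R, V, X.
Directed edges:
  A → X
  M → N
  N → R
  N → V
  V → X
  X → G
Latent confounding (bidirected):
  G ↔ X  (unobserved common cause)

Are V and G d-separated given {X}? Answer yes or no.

Bayes-Ball from V | {X} reaches {A,G,M,N,R}.
G ∈ reach(V|{X}) ⇒ V ⊥̸ G | {X}.

No — V and G are d-connected given {X}.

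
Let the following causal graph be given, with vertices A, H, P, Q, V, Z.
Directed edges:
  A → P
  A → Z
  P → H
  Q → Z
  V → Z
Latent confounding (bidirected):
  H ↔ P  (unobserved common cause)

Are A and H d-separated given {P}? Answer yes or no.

No — A and H are d-connected given {P}.

Bayes-Ball from A | {P} reaches {H,Z}.
H ∈ reach(A|{P}) ⇒ A ⊥̸ H | {P}.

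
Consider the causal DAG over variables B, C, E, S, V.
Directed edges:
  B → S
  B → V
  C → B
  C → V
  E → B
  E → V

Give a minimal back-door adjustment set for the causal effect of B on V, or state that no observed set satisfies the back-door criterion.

desc(B)\{B}={S,V}; candidates ⊆ {C,E}.
size 0: {}; under {} B still reaches {C,E,V} ∋ V.
size 1: {C}, {E}; under {C} B still reaches {E,V} ∋ V.
{C,E}: B⊥V given {C,E} in G with B→· removed — back-door holds.

B→V: minimal back-door set {C, E}.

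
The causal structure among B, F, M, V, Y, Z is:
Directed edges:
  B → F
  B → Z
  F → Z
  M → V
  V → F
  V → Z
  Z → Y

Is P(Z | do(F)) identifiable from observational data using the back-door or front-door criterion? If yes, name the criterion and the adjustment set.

desc(F)\{F}={Y,Z}; candidates ⊆ {B,M,V}.
size 0: {}; under {} F still reaches {B,M,V,Y,Z} ∋ Z.
size 1: {B}, {M}, {V}; under {B} F still reaches {M,V,Y,Z} ∋ Z.
{B,V}: F⊥Z given {B,V} in G with F→· removed — back-door holds.
P(Z|do(F)) = Σ_{B,V} P(Z|F,B,V)·P(B,V).

P(Z|do(F)): backdoor, adjust for {B, V}.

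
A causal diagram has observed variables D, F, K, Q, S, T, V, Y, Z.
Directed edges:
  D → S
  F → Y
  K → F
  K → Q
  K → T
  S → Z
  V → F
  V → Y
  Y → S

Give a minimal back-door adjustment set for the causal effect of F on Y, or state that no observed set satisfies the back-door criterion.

F→Y: minimal back-door set {V}.

desc(F)\{F}={S,Y,Z}; candidates ⊆ {D,K,Q,T,V}.
size 0: {}; under {} F still reaches {K,Q,S,T,V,Y,Z} ∋ Y.
{V}: F⊥Y given {V} in G with F→· removed — back-door holds.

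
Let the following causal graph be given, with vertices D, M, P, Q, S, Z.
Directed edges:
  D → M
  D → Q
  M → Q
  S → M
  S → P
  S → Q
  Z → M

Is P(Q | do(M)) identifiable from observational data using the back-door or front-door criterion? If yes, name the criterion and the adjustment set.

desc(M)\{M}={Q}; candidates ⊆ {D,P,S,Z}.
size 0: {}; under {} M still reaches {D,P,Q,S,Z} ∋ Q.
size 1: {D}, {P}, {S} …(+1); under {D} M still reaches {P,Q,S,Z} ∋ Q.
{D,S}: M⊥Q given {D,S} in G with M→· removed — back-door holds.
P(Q|do(M)) = Σ_{D,S} P(Q|M,D,S)·P(D,S).

P(Q|do(M)): backdoor, adjust for {D, S}.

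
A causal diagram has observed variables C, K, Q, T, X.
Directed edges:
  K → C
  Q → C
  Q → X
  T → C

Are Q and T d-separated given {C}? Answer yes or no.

No — Q and T are d-connected given {C}.

Bayes-Ball from Q | {C} reaches {K,T,X}.
T ∈ reach(Q|{C}) ⇒ Q ⊥̸ T | {C}.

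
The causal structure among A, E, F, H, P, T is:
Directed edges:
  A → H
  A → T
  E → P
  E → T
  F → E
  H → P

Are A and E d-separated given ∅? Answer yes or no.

Yes — A ⊥ E | ∅.

Bayes-Ball from A | ∅ reaches {H,P,T}.
E ∉ reach(A|∅) ⇒ A ⊥ E | ∅.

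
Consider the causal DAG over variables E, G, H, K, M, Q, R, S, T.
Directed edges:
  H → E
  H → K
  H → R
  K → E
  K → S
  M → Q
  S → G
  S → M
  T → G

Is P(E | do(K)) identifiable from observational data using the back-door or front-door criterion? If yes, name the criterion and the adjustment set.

P(E|do(K)): backdoor, adjust for {H}.

desc(K)\{K}={E,G,M,Q,S}; candidates ⊆ {H,R,T}.
size 0: {}; under {} K still reaches {E,H,R} ∋ E.
{H}: K⊥E given {H} in G with K→· removed — back-door holds.
P(E|do(K)) = Σ_{H} P(E|K,H)·P(H).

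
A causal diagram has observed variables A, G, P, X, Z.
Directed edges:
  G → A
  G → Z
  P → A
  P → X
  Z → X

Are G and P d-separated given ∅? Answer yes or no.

Bayes-Ball from G | ∅ reaches {A,X,Z}.
P ∉ reach(G|∅) ⇒ G ⊥ P | ∅.

Yes — G ⊥ P | ∅.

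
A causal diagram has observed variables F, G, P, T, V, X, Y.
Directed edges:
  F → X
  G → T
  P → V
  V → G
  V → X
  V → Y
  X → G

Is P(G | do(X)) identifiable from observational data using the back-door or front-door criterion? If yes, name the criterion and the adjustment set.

desc(X)\{X}={G,T}; candidates ⊆ {F,P,V,Y}.
size 0: {}; under {} X still reaches {F,G,P,T,V,Y} ∋ G.
{V}: X⊥G given {V} in G with X→· removed — back-door holds.
P(G|do(X)) = Σ_{V} P(G|X,V)·P(V).

P(G|do(X)): backdoor, adjust for {V}.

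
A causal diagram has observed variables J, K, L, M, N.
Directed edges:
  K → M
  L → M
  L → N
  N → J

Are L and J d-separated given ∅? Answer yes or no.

No — L and J are d-connected given ∅.

Bayes-Ball from L | ∅ reaches {J,M,N}.
J ∈ reach(L|∅) ⇒ L ⊥̸ J | ∅.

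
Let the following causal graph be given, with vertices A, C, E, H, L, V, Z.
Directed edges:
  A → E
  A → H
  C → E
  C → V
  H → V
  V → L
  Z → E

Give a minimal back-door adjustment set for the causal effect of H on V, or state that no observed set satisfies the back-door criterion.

H→V: minimal back-door set ∅.

desc(H)\{H}={L,V}; candidates ⊆ {A,C,E,Z}.
∅: H⊥V given ∅ in G with H→· removed — back-door holds.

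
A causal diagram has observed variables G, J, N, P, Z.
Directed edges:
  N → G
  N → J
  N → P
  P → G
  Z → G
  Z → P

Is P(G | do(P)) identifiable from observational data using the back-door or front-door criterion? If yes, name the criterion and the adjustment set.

P(G|do(P)): backdoor, adjust for {N, Z}.

desc(P)\{P}={G}; candidates ⊆ {J,N,Z}.
size 0: {}; under {} P still reaches {G,J,N,Z} ∋ G.
size 1: {J}, {N}, {Z}; under {J} P still reaches {G,N,Z} ∋ G.
{N,Z}: P⊥G given {N,Z} in G with P→· removed — back-door holds.
P(G|do(P)) = Σ_{N,Z} P(G|P,N,Z)·P(N,Z).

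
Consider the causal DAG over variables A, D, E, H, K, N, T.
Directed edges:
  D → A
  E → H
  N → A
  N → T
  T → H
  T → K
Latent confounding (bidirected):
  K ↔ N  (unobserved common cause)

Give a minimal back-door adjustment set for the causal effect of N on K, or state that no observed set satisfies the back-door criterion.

desc(N)\{N}={A,H,K,T}; candidates ⊆ {D,E}.
N↔K: latent back-door arc(s) into N.
size 0: {}; under {} N still reaches {K} ∋ K.
size 1: {D}, {E}; under {D} N still reaches {K} ∋ K.
size 2: {D,E}; under {D,E} N still reaches {K} ∋ K.
N↔K cannot be blocked by any observed set — no back-door set.

N→K: no observed back-door set.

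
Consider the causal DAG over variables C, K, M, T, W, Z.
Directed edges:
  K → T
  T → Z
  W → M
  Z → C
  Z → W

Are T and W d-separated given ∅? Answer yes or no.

Bayes-Ball from T | ∅ reaches {C,K,M,W,Z}.
W ∈ reach(T|∅) ⇒ T ⊥̸ W | ∅.

No — T and W are d-connected given ∅.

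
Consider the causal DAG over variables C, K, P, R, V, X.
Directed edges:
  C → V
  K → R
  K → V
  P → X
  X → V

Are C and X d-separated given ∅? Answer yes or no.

Yes — C ⊥ X | ∅.

Bayes-Ball from C | ∅ reaches {V}.
X ∉ reach(C|∅) ⇒ C ⊥ X | ∅.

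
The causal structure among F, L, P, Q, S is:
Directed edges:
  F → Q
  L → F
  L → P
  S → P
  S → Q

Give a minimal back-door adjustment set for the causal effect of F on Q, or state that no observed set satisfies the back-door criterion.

F→Q: minimal back-door set ∅.

desc(F)\{F}={Q}; candidates ⊆ {L,P,S}.
∅: F⊥Q given ∅ in G with F→· removed — back-door holds.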